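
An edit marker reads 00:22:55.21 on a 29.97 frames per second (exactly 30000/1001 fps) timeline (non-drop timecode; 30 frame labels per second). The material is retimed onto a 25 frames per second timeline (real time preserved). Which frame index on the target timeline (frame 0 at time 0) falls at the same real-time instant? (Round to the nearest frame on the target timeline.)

frame 34427

Source frame index: (0×3600 + 22×60 + 55) × 30 + 21 = 41271.
Real time: 41271 / (30000/1001) = 13770757/10000 s.
Target frame: (13770757/10000) × (25) = 13770757/400 ≈ 34426.893 → 34427.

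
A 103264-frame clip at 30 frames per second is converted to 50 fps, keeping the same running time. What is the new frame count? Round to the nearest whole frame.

172107 frames

Frames at target rate = 103264 × (50) / (30) = 516320/3 ≈ 172106.667.
Nearest whole frame: 172107.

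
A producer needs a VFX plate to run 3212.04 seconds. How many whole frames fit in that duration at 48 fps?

Frames = 3212.04 × 48 = 3854448/25 ≈ 154177.9200.
Complete frames: 154177.

154177 frames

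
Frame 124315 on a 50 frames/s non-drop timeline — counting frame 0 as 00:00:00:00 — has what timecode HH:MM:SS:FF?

00:41:26:15

124315 ÷ 50 = 2486 full seconds, remainder 15 frames.
2486 s = 0 h 41 min 26 s.
Timecode: 00:41:26:15.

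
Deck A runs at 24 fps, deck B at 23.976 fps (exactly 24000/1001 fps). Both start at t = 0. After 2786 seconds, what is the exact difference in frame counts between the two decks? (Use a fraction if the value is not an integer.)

9552/143 frames

A emits 24 × 2786 = 66864 frames; B emits 24000/1001 × 2786 = 9552000/143.
Difference = 9552/143 frames (≈ 66.7972); B is behind A.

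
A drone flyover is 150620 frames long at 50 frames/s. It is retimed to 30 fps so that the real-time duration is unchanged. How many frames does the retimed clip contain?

90372 frames

Target frames = source frames × (target rate / source rate) = 150620 × (30)/(50) = 150620 × 3/5 = 90372.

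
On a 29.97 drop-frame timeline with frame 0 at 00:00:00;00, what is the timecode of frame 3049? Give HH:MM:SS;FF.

00:01:41;21

Ten DF minutes hold 17982 frames, so frame 3049 lies in block 0 (frames 0–17981) with 3049 frames into that block.
The block's first minute is 1800 frames and the rest 1798 each; 3049 frames reaches minute 1, so 0 × 18 + 1 × 2 = 2 labels have been skipped so far.
Adding those back, label number 3049 + 2 = 3051 at 30 labels/s is 101 s + 21 f = 0 h 1 min 41 s frame 21, i.e. 00:01:41;21.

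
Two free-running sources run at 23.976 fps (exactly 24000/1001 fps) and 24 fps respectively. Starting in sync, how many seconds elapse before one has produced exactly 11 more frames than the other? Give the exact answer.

The gap grows by |24 − 24000/1001| = 24/1001 frames per second.
Time for a 11-frame gap: 11 ÷ (24/1001) = 11011/24 s.

11011/24 seconds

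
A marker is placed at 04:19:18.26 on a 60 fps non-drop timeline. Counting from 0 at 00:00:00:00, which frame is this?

933506

Total seconds to the label: (4 × 3600 + 19 × 60 + 18) = 15558.
Frame index = 15558 × 60 + 26 = 933506.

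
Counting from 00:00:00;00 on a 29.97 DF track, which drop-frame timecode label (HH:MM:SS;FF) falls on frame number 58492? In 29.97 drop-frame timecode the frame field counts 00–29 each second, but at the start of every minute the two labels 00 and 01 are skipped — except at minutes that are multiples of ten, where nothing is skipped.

00:32:31;20

Ten DF minutes hold 17982 frames, so frame 58492 lies in block 3 (frames 53946–71927) with 4546 frames into that block.
The block's first minute is 1800 frames and the rest 1798 each; 4546 frames reaches minute 2, so 3 × 18 + 2 × 2 = 58 labels have been skipped so far.
Adding those back, label number 58492 + 58 = 58550 at 30 labels/s is 1951 s + 20 f = 0 h 32 min 31 s frame 20, i.e. 00:32:31;20.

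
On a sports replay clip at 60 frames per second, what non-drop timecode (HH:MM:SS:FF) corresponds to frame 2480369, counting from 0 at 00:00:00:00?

2480369 ÷ 60 = 41339 full seconds, remainder 29 frames.
41339 s = 11 h 28 min 59 s.
Timecode: 11:28:59:29.

11:28:59:29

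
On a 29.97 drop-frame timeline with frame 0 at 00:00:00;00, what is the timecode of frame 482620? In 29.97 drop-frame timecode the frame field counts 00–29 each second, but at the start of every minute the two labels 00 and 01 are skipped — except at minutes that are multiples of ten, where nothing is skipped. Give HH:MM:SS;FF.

04:28:23;14

Ten DF minutes hold 17982 frames, so frame 482620 lies in block 26 (frames 467532–485513) with 15088 frames into that block.
The block's first minute is 1800 frames and the rest 1798 each; 15088 frames reaches minute 8, so 26 × 18 + 8 × 2 = 484 labels have been skipped so far.
Adding those back, label number 482620 + 484 = 483104 at 30 labels/s is 16103 s + 14 f = 4 h 28 min 23 s frame 14, i.e. 04:28:23;14.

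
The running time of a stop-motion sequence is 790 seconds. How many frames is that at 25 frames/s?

19750 frames

Frames = 790 × 25 = 19750.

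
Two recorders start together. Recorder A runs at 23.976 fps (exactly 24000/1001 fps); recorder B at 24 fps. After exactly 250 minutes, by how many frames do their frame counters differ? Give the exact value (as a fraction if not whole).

250 min = 15000 s.
A emits 24000/1001 × 15000 = 360000000/1001 frames; B emits 24 × 15000 = 360000.
Difference = 360000/1001 frames (≈ 359.6404); B is ahead of A.

360000/1001 frames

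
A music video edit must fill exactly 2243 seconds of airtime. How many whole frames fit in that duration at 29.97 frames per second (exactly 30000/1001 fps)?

Frames = 2243 × 30000/1001 = 67290000/1001 ≈ 67222.7772.
Complete frames: 67222.

67222 frames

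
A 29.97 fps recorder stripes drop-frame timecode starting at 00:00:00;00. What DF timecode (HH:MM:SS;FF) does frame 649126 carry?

06:00:59;04

Each 10-minute DF block holds 10 × 60 × 30 − 9 × 2 = 17982 frames. 649126 ÷ 17982 → 36 full blocks, remainder 1774.
Within the partial block the first minute is 1800 frames and each further minute 1798, so 0 further minute boundaries passed. Total skipped labels = 18 × 36 + 2 × 0 = 648.
Non-drop label index = 649126 + 648 = 649774; at 30 labels/s that is 06:00:59:04, i.e. DF 06:00:59;04.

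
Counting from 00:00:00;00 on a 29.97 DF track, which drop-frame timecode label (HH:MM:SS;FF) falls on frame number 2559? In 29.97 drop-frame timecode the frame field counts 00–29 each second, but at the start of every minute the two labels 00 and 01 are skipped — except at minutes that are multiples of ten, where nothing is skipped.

Ten DF minutes hold 17982 frames, so frame 2559 lies in block 0 (frames 0–17981) with 2559 frames into that block.
The block's first minute is 1800 frames and the rest 1798 each; 2559 frames reaches minute 1, so 0 × 18 + 1 × 2 = 2 labels have been skipped so far.
Adding those back, label number 2559 + 2 = 2561 at 30 labels/s is 85 s + 11 f = 0 h 1 min 25 s frame 11, i.e. 00:01:25;11.

00:01:25;11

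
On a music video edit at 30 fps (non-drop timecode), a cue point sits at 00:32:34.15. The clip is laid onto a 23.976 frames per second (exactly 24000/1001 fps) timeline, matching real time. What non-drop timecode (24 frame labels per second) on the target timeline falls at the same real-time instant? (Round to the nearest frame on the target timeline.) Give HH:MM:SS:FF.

Source frame index: (0×3600 + 32×60 + 34) × 30 + 15 = 58635.
Real time: 58635 / (30) = 3909/2 s.
Target frame: (3909/2) × (24000/1001) = 46908000/1001 ≈ 46861.139 → 46861.
At 24 labels/s: frame 46861 → 00:32:32:13.

00:32:32:13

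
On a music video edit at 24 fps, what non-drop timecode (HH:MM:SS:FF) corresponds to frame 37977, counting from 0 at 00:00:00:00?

00:26:22:09

37977 ÷ 24 = 1582 full seconds, remainder 9 frames.
1582 s = 0 h 26 min 22 s.
Timecode: 00:26:22:09.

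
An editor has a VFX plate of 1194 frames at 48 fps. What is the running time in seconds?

Running time = 1194 / (48) = 24.875 s.

24.875 seconds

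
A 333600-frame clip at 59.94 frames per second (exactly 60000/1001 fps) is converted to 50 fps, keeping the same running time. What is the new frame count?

Target frames = source frames × (target rate / source rate) = 333600 × (50)/(60000/1001) = 333600 × 1001/1200 = 278278.

278278 frames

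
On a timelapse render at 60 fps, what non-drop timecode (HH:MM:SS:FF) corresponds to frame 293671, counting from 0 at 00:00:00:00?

293671 ÷ 60 = 4894 full seconds, remainder 31 frames.
4894 s = 1 h 21 min 34 s.
Timecode: 01:21:34:31.

01:21:34:31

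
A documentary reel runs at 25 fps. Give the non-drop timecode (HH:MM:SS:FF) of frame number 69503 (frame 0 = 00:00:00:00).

00:46:20:03

69503 ÷ 25 = 2780 full seconds, remainder 3 frames.
2780 s = 0 h 46 min 20 s.
Timecode: 00:46:20:03.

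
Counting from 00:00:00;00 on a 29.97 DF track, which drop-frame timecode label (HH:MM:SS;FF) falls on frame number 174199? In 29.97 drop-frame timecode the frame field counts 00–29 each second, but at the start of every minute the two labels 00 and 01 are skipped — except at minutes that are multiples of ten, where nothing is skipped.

01:36:52;13

Each 10-minute DF block holds 10 × 60 × 30 − 9 × 2 = 17982 frames. 174199 ÷ 17982 → 9 full blocks, remainder 12361.
Within the partial block the first minute is 1800 frames and each further minute 1798, so 6 further minute boundaries passed. Total skipped labels = 18 × 9 + 2 × 6 = 174.
Non-drop label index = 174199 + 174 = 174373; at 30 labels/s that is 01:36:52:13, i.e. DF 01:36:52;13.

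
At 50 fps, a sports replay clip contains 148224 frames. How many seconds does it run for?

2964.48 seconds

Running time = 148224 / (50) = 2964.48 s.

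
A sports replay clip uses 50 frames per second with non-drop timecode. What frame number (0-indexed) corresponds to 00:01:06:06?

Total seconds to the label: (0 × 3600 + 1 × 60 + 6) = 66.
Frame index = 66 × 50 + 6 = 3306.

frame 3306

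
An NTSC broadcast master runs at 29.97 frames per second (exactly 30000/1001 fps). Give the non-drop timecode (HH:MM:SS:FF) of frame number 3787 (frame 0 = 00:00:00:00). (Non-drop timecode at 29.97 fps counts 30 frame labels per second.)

00:02:06:07

3787 ÷ 30 = 126 full seconds, remainder 7 frames.
126 s = 0 h 2 min 6 s.
Timecode: 00:02:06:07.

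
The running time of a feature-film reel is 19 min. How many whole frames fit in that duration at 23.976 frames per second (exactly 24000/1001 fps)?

27332 frames

19 min = 1140 s.
Frames = 1140 × 24000/1001 = 27360000/1001 ≈ 27332.6673.
Complete frames: 27332.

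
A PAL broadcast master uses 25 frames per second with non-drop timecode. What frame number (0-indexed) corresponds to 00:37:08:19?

Total seconds to the label: (0 × 3600 + 37 × 60 + 8) = 2228.
Frame index = 2228 × 25 + 19 = 55719.

55719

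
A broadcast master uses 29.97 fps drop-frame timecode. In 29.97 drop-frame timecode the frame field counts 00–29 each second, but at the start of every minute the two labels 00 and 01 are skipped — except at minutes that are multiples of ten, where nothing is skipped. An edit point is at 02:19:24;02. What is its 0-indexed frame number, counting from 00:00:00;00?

250670

Complete 10-minute blocks: 13, each 17982 frames → 233766.
Remaining 9 whole minutes in the current block: 1800 + 8 × 1798 = 16184 frames.
Within the current minute: 24 × 30 + 2 − 2 = 720 (labels ;00/;01 skipped at this minute). Total = 233766 + 16184 + 720 = 250670.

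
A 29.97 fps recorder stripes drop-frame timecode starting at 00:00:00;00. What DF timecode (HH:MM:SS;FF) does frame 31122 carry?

Ten DF minutes hold 17982 frames, so frame 31122 lies in block 1 (frames 17982–35963) with 13140 frames into that block.
The block's first minute is 1800 frames and the rest 1798 each; 13140 frames reaches minute 7, so 1 × 18 + 7 × 2 = 32 labels have been skipped so far.
Adding those back, label number 31122 + 32 = 31154 at 30 labels/s is 1038 s + 14 f = 0 h 17 min 18 s frame 14, i.e. 00:17:18;14.

00:17:18;14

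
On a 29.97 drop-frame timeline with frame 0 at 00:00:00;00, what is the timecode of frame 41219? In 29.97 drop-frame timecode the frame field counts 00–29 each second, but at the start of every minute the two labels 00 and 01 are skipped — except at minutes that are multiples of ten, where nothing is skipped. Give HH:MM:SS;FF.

Each 10-minute DF block holds 10 × 60 × 30 − 9 × 2 = 17982 frames. 41219 ÷ 17982 → 2 full blocks, remainder 5255.
Within the partial block the first minute is 1800 frames and each further minute 1798, so 2 further minute boundaries passed. Total skipped labels = 18 × 2 + 2 × 2 = 40.
Non-drop label index = 41219 + 40 = 41259; at 30 labels/s that is 00:22:55:09, i.e. DF 00:22:55;09.

00:22:55;09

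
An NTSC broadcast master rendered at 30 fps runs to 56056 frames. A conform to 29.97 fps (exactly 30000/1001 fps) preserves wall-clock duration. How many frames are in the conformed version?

56000 frames

Target frames = source frames × (target rate / source rate) = 56056 × (30000/1001)/(30) = 56056 × 1000/1001 = 56000.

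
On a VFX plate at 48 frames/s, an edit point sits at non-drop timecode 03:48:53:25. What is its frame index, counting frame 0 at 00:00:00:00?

frame 659209

Total seconds to the label: (3 × 3600 + 48 × 60 + 53) = 13733.
Frame index = 13733 × 48 + 25 = 659209.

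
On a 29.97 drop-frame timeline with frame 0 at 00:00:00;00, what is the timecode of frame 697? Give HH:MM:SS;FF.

Each 10-minute DF block holds 10 × 60 × 30 − 9 × 2 = 17982 frames. 697 ÷ 17982 → 0 full blocks, remainder 697.
Within the partial block the first minute is 1800 frames and each further minute 1798, so 0 further minute boundaries passed. Total skipped labels = 18 × 0 + 2 × 0 = 0.
Non-drop label index = 697 + 0 = 697; at 30 labels/s that is 00:00:23:07, i.e. DF 00:00:23;07.

00:00:23;07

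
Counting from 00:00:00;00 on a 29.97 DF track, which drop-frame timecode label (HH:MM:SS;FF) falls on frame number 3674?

Each 10-minute DF block holds 10 × 60 × 30 − 9 × 2 = 17982 frames. 3674 ÷ 17982 → 0 full blocks, remainder 3674.
Within the partial block the first minute is 1800 frames and each further minute 1798, so 2 further minute boundaries passed. Total skipped labels = 18 × 0 + 2 × 2 = 4.
Non-drop label index = 3674 + 4 = 3678; at 30 labels/s that is 00:02:02:18, i.e. DF 00:02:02;18.

00:02:02;18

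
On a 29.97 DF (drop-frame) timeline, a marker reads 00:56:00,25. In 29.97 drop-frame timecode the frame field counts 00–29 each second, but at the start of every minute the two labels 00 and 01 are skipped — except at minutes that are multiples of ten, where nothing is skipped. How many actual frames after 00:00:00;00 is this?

Complete 10-minute blocks: 5, each 17982 frames → 89910.
Remaining 6 whole minutes in the current block: 1800 + 5 × 1798 = 10790 frames.
Within the current minute: 0 × 30 + 25 − 2 = 23 (labels ;00/;01 skipped at this minute). Total = 89910 + 10790 + 23 = 100723.

100723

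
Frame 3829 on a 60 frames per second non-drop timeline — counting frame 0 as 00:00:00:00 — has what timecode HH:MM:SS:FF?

00:01:03:49

3829 ÷ 60 = 63 full seconds, remainder 49 frames.
63 s = 0 h 1 min 3 s.
Timecode: 00:01:03:49.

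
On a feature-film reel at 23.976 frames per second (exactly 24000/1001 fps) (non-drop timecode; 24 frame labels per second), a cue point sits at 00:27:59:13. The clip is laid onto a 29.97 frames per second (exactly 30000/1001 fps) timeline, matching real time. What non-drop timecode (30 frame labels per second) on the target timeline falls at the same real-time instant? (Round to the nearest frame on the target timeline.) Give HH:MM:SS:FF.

Source frame index: (0×3600 + 27×60 + 59) × 24 + 13 = 40309.
Real time: 40309 / (24000/1001) = 40349309/24000 s.
Target frame: (40349309/24000) × (30000/1001) = 201545/4 ≈ 50386.250 → 50386.
At 30 labels/s: frame 50386 → 00:27:59:16.

00:27:59:16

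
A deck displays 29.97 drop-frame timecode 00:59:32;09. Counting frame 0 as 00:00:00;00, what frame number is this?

Complete 10-minute blocks: 5, each 17982 frames → 89910.
Remaining 9 whole minutes in the current block: 1800 + 8 × 1798 = 16184 frames.
Within the current minute: 32 × 30 + 9 − 2 = 967 (labels ;00/;01 skipped at this minute). Total = 89910 + 16184 + 967 = 107061.

107061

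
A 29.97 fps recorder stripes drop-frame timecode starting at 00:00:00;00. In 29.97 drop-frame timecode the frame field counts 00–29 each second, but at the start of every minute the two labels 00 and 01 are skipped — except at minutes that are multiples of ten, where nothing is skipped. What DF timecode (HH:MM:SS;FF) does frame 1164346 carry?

Each 10-minute DF block holds 10 × 60 × 30 − 9 × 2 = 17982 frames. 1164346 ÷ 17982 → 64 full blocks, remainder 13498.
Within the partial block the first minute is 1800 frames and each further minute 1798, so 7 further minute boundaries passed. Total skipped labels = 18 × 64 + 2 × 7 = 1166.
Non-drop label index = 1164346 + 1166 = 1165512; at 30 labels/s that is 10:47:30:12, i.e. DF 10:47:30;12.

10:47:30;12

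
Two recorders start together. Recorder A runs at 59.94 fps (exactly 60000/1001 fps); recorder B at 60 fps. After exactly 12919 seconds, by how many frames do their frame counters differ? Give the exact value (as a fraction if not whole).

775140/1001 frames

A emits 60000/1001 × 12919 = 775140000/1001 frames; B emits 60 × 12919 = 775140.
Difference = 775140/1001 frames (≈ 774.3656); B is ahead of A.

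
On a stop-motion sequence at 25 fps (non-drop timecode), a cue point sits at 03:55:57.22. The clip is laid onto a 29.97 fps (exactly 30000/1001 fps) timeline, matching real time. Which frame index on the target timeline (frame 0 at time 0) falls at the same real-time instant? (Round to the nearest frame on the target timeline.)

frame 424312

Source frame index: (3×3600 + 55×60 + 57) × 25 + 22 = 353947.
Real time: 353947 / (25) = 353947/25 s.
Target frame: (353947/25) × (30000/1001) = 38612400/91 ≈ 424312.088 → 424312.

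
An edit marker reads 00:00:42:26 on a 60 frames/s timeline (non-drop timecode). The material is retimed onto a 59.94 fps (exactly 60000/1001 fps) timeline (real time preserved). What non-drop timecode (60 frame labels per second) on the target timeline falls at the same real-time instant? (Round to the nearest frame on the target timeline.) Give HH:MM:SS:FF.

Source frame index: (0×3600 + 0×60 + 42) × 60 + 26 = 2546.
Real time: 2546 / (60) = 1273/30 s.
Target frame: (1273/30) × (60000/1001) = 2546000/1001 ≈ 2543.457 → 2543.
At 60 labels/s: frame 2543 → 00:00:42:23.

00:00:42:23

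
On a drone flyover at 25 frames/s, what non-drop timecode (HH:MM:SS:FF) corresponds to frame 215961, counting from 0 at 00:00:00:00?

215961 ÷ 25 = 8638 full seconds, remainder 11 frames.
8638 s = 2 h 23 min 58 s.
Timecode: 02:23:58:11.

02:23:58:11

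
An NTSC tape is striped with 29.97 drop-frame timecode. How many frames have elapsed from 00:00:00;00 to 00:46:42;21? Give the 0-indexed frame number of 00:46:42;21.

Complete 10-minute blocks: 4, each 17982 frames → 71928.
Remaining 6 whole minutes in the current block: 1800 + 5 × 1798 = 10790 frames.
Within the current minute: 42 × 30 + 21 − 2 = 1279 (labels ;00/;01 skipped at this minute). Total = 71928 + 10790 + 1279 = 83997.

83997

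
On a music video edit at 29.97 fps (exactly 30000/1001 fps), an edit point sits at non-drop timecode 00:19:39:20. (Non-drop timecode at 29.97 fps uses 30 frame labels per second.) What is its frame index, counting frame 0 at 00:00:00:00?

Total seconds to the label: (0 × 3600 + 19 × 60 + 39) = 1179.
Frame index = 1179 × 30 + 20 = 35390.

frame 35390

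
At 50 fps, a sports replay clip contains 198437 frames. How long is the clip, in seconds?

3968.74 seconds

Running time = 198437 / (50) = 3968.74 s.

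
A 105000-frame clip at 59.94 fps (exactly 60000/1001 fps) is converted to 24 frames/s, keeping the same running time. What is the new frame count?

42042 frames

Target frames = source frames × (target rate / source rate) = 105000 × (24)/(60000/1001) = 105000 × 1001/2500 = 42042.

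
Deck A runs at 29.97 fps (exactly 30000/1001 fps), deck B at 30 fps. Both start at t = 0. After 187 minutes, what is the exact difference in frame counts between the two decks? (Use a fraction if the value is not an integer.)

187 min = 11220 s.
A emits 30000/1001 × 11220 = 30600000/91 frames; B emits 30 × 11220 = 336600.
Difference = 30600/91 frames (≈ 336.2637); B is ahead of A.

30600/91 frames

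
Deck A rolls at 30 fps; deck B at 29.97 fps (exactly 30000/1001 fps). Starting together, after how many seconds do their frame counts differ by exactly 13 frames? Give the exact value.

The gap grows by |30000/1001 − 30| = 30/1001 frames per second.
Time for a 13-frame gap: 13 ÷ (30/1001) = 13013/30 s.

13013/30 seconds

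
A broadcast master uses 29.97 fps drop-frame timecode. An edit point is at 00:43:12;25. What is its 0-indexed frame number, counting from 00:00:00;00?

Complete 10-minute blocks: 4, each 17982 frames → 71928.
Remaining 3 whole minutes in the current block: 1800 + 2 × 1798 = 5396 frames.
Within the current minute: 12 × 30 + 25 − 2 = 383 (labels ;00/;01 skipped at this minute). Total = 71928 + 5396 + 383 = 77707.

77707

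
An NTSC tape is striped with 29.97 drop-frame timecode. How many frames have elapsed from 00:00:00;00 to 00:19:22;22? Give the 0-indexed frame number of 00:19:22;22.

34846

As if non-drop at 30 labels/s: (0 × 3600 + 19 × 60 + 22) × 30 + 22 = 34882.
Minute boundaries passed: 19; those not divisible by 10: 19 − 1 = 18; dropped labels = 2 × 18 = 36.
Actual frame index = 34882 − 36 = 34846.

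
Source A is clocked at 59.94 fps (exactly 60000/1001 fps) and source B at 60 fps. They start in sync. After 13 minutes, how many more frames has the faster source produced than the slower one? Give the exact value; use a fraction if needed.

13 min = 780 s.
A emits 60000/1001 × 780 = 3600000/77 frames; B emits 60 × 780 = 46800.
Difference = 3600/77 frames (≈ 46.7532); B is ahead of A.

3600/77 frames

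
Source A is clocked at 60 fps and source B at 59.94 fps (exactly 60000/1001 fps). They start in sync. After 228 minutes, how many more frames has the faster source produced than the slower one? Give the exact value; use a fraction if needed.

820800/1001 frames

228 min = 13680 s.
A emits 60 × 13680 = 820800 frames; B emits 60000/1001 × 13680 = 820800000/1001.
Difference = 820800/1001 frames (≈ 819.9800); B is behind A.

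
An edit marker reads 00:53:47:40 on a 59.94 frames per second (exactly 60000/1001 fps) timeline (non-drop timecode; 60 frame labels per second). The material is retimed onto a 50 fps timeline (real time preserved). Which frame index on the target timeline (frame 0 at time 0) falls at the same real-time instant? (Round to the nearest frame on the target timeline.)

Source frame index: (0×3600 + 53×60 + 47) × 60 + 40 = 193660.
Real time: 193660 / (60000/1001) = 9692683/3000 s.
Target frame: (9692683/3000) × (50) = 9692683/60 ≈ 161544.717 → 161545.

frame 161545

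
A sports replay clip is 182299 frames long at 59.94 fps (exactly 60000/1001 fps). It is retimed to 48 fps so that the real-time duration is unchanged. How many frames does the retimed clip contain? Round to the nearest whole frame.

145985 frames

Frames at target rate = 182299 × (48) / (60000/1001) = 182481299/1250 ≈ 145985.039.
Nearest whole frame: 145985.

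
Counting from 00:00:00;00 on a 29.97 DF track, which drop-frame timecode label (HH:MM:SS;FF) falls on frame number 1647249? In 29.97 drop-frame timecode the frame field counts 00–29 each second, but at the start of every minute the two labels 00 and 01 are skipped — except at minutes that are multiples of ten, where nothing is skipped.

15:16:03;09

Ten DF minutes hold 17982 frames, so frame 1647249 lies in block 91 (frames 1636362–1654343) with 10887 frames into that block.
The block's first minute is 1800 frames and the rest 1798 each; 10887 frames reaches minute 6, so 91 × 18 + 6 × 2 = 1650 labels have been skipped so far.
Adding those back, label number 1647249 + 1650 = 1648899 at 30 labels/s is 54963 s + 9 f = 15 h 16 min 3 s frame 9, i.e. 15:16:03;09.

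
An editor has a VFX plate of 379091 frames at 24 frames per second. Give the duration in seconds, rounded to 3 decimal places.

Running time = 379091 × 1/24 = 379091/24 s ≈ 15795.458 s.

15795.458 seconds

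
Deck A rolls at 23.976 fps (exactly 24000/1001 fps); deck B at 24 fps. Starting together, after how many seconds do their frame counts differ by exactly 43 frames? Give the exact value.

43043/24 seconds

The gap grows by |24 − 24000/1001| = 24/1001 frames per second.
Time for a 43-frame gap: 43 ÷ (24/1001) = 43043/24 s.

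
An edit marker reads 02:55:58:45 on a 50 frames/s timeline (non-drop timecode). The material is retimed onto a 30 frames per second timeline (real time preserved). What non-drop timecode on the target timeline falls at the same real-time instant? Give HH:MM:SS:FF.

Source frame index: (2×3600 + 55×60 + 58) × 50 + 45 = 527945.
Real time: 527945 / (50) = 105589/10 s.
Target frame: (105589/10) × (30) = 316767.
At 30 labels/s: frame 316767 → 02:55:58:27.

02:55:58:27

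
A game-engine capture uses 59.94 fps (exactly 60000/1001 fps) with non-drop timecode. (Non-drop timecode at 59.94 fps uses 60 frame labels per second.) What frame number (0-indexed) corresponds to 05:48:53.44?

frame 1256024

Total seconds to the label: (5 × 3600 + 48 × 60 + 53) = 20933.
Frame index = 20933 × 60 + 44 = 1256024.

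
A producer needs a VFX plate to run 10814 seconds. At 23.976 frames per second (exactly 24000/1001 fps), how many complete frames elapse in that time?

Frames = 10814 × 24000/1001 = 259536000/1001 ≈ 259276.7233.
Complete frames: 259276.

259276 frames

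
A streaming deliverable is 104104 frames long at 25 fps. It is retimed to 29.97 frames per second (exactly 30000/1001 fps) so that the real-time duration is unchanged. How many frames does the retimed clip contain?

124800 frames

Target frames = source frames × (target rate / source rate) = 104104 × (30000/1001)/(25) = 104104 × 1200/1001 = 124800.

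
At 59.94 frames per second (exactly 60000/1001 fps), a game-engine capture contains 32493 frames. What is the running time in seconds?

Running time = 32493 / (60000/1001) = 542.09155 s.

542.09155 seconds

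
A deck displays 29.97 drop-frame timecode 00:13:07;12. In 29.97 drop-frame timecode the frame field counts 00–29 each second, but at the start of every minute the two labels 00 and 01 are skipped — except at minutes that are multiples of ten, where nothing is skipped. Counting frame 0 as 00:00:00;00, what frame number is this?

Complete 10-minute blocks: 1, each 17982 frames → 17982.
Remaining 3 whole minutes in the current block: 1800 + 2 × 1798 = 5396 frames.
Within the current minute: 7 × 30 + 12 − 2 = 220 (labels ;00/;01 skipped at this minute). Total = 17982 + 5396 + 220 = 23598.

23598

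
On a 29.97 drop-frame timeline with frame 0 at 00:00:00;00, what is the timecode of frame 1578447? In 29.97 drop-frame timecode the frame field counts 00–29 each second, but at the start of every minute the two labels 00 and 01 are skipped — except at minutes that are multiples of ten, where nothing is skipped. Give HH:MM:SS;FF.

14:37:47;17

Ten DF minutes hold 17982 frames, so frame 1578447 lies in block 87 (frames 1564434–1582415) with 14013 frames into that block.
The block's first minute is 1800 frames and the rest 1798 each; 14013 frames reaches minute 7, so 87 × 18 + 7 × 2 = 1580 labels have been skipped so far.
Adding those back, label number 1578447 + 1580 = 1580027 at 30 labels/s is 52667 s + 17 f = 14 h 37 min 47 s frame 17, i.e. 14:37:47;17.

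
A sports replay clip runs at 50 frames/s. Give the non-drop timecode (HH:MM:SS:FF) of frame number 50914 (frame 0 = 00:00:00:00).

50914 ÷ 50 = 1018 full seconds, remainder 14 frames.
1018 s = 0 h 16 min 58 s.
Timecode: 00:16:58:14.

00:16:58:14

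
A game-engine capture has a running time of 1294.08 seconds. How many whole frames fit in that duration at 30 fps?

38822 frames

Frames = 1294.08 × 30 = 194112/5 ≈ 38822.4000.
Complete frames: 38822.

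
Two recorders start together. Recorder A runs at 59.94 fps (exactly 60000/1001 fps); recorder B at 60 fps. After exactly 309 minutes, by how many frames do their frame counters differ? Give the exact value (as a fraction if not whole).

1112400/1001 frames

309 min = 18540 s.
A emits 60000/1001 × 18540 = 1112400000/1001 frames; B emits 60 × 18540 = 1112400.
Difference = 1112400/1001 frames (≈ 1111.2887); B is ahead of A.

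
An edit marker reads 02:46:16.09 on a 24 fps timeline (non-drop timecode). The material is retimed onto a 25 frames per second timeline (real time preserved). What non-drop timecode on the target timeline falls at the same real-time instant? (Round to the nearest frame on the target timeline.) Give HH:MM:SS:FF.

Source frame index: (2×3600 + 46×60 + 16) × 24 + 9 = 239433.
Real time: 239433 / (24) = 79811/8 s.
Target frame: (79811/8) × (25) = 1995275/8 ≈ 249409.375 → 249409.
At 25 labels/s: frame 249409 → 02:46:16:09.

02:46:16:09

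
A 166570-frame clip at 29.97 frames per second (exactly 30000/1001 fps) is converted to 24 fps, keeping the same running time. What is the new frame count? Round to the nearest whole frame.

133389 frames

Frames at target rate = 166570 × (24) / (30000/1001) = 16673657/125 ≈ 133389.256.
Nearest whole frame: 133389.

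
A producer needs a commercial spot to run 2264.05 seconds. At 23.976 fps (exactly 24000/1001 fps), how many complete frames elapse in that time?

54282 frames

Frames = 2264.05 × 24000/1001 = 54337200/1001 ≈ 54282.9171.
Complete frames: 54282.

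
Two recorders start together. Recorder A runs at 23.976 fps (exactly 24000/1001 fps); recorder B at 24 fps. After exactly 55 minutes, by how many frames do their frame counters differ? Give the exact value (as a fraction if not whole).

55 min = 3300 s.
A emits 24000/1001 × 3300 = 7200000/91 frames; B emits 24 × 3300 = 79200.
Difference = 7200/91 frames (≈ 79.1209); B is ahead of A.

7200/91 frames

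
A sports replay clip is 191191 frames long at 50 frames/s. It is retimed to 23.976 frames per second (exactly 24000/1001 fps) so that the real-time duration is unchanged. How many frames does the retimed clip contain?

Target frames = source frames × (target rate / source rate) = 191191 × (24000/1001)/(50) = 191191 × 480/1001 = 91680.

91680 frames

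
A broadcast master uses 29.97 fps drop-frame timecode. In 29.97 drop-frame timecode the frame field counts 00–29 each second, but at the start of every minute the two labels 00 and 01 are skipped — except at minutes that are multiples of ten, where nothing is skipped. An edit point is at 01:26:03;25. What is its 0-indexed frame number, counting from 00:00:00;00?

Complete 10-minute blocks: 8, each 17982 frames → 143856.
Remaining 6 whole minutes in the current block: 1800 + 5 × 1798 = 10790 frames.
Within the current minute: 3 × 30 + 25 − 2 = 113 (labels ;00/;01 skipped at this minute). Total = 143856 + 10790 + 113 = 154759.

154759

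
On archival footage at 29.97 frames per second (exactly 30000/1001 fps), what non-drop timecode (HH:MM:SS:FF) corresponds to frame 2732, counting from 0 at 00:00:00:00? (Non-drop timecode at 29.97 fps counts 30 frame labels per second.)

00:01:31:02

2732 ÷ 30 = 91 full seconds, remainder 2 frames.
91 s = 0 h 1 min 31 s.
Timecode: 00:01:31:02.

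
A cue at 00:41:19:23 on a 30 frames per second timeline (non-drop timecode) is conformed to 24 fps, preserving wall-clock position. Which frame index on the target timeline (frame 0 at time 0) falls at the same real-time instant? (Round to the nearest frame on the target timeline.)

Source frame index: (0×3600 + 41×60 + 19) × 30 + 23 = 74393.
Real time: 74393 / (30) = 74393/30 s.
Target frame: (74393/30) × (24) = 297572/5 ≈ 59514.400 → 59514.

frame 59514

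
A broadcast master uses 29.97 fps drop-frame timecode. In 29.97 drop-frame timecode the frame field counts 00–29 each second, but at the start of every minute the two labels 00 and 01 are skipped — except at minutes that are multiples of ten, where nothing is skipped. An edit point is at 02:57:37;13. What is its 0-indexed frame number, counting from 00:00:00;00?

As if non-drop at 30 labels/s: (2 × 3600 + 57 × 60 + 37) × 30 + 13 = 319723.
Minute boundaries passed: 177; those not divisible by 10: 177 − 17 = 160; dropped labels = 2 × 160 = 320.
Actual frame index = 319723 − 320 = 319403.

319403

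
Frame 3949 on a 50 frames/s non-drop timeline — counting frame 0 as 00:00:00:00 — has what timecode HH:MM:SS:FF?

00:01:18:49

3949 ÷ 50 = 78 full seconds, remainder 49 frames.
78 s = 0 h 1 min 18 s.
Timecode: 00:01:18:49.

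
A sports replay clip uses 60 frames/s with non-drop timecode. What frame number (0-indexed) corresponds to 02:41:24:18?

581058

Total seconds to the label: (2 × 3600 + 41 × 60 + 24) = 9684.
Frame index = 9684 × 60 + 18 = 581058.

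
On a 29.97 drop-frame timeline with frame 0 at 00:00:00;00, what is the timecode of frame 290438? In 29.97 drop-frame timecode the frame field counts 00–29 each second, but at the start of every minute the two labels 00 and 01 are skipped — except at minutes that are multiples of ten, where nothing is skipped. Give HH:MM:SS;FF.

02:41:30;28

Each 10-minute DF block holds 10 × 60 × 30 − 9 × 2 = 17982 frames. 290438 ÷ 17982 → 16 full blocks, remainder 2726.
Within the partial block the first minute is 1800 frames and each further minute 1798, so 1 further minute boundary passed. Total skipped labels = 18 × 16 + 2 × 1 = 290.
Non-drop label index = 290438 + 290 = 290728; at 30 labels/s that is 02:41:30:28, i.e. DF 02:41:30;28.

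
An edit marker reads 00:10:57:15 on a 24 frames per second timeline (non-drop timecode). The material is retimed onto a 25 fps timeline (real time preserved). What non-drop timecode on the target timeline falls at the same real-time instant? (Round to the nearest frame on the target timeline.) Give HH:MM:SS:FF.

00:10:57:16

Source frame index: (0×3600 + 10×60 + 57) × 24 + 15 = 15783.
Real time: 15783 / (24) = 5261/8 s.
Target frame: (5261/8) × (25) = 131525/8 ≈ 16440.625 → 16441.
At 25 labels/s: frame 16441 → 00:10:57:16.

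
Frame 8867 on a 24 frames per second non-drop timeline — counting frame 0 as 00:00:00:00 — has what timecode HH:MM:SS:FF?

8867 ÷ 24 = 369 full seconds, remainder 11 frames.
369 s = 0 h 6 min 9 s.
Timecode: 00:06:09:11.

00:06:09:11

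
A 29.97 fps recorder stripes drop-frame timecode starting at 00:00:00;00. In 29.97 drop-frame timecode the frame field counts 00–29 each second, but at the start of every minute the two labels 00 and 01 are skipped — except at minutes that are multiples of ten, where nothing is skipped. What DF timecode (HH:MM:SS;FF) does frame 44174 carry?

00:24:33;28

Ten DF minutes hold 17982 frames, so frame 44174 lies in block 2 (frames 35964–53945) with 8210 frames into that block.
The block's first minute is 1800 frames and the rest 1798 each; 8210 frames reaches minute 4, so 2 × 18 + 4 × 2 = 44 labels have been skipped so far.
Adding those back, label number 44174 + 44 = 44218 at 30 labels/s is 1473 s + 28 f = 0 h 24 min 33 s frame 28, i.e. 00:24:33;28.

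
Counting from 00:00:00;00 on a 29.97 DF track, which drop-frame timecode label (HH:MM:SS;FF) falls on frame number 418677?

Each 10-minute DF block holds 10 × 60 × 30 − 9 × 2 = 17982 frames. 418677 ÷ 17982 → 23 full blocks, remainder 5091.
Within the partial block the first minute is 1800 frames and each further minute 1798, so 2 further minute boundaries passed. Total skipped labels = 18 × 23 + 2 × 2 = 418.
Non-drop label index = 418677 + 418 = 419095; at 30 labels/s that is 03:52:49:25, i.e. DF 03:52:49;25.

03:52:49;25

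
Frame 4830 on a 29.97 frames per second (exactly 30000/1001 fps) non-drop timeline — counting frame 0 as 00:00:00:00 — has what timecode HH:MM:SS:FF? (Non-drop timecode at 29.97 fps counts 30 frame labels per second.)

00:02:41:00

4830 ÷ 30 = 161 full seconds, remainder 0 frames.
161 s = 0 h 2 min 41 s.
Timecode: 00:02:41:00.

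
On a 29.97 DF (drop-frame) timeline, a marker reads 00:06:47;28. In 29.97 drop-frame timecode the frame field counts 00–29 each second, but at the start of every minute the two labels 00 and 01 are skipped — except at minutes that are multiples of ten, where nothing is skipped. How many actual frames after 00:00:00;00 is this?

12226

Complete 10-minute blocks: 0, each 17982 frames → 0.
Remaining 6 whole minutes in the current block: 1800 + 5 × 1798 = 10790 frames.
Within the current minute: 47 × 30 + 28 − 2 = 1436 (labels ;00/;01 skipped at this minute). Total = 0 + 10790 + 1436 = 12226.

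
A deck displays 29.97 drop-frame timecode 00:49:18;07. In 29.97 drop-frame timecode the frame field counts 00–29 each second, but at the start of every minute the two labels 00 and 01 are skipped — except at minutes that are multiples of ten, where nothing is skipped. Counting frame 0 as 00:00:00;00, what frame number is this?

Complete 10-minute blocks: 4, each 17982 frames → 71928.
Remaining 9 whole minutes in the current block: 1800 + 8 × 1798 = 16184 frames.
Within the current minute: 18 × 30 + 7 − 2 = 545 (labels ;00/;01 skipped at this minute). Total = 71928 + 16184 + 545 = 88657.

88657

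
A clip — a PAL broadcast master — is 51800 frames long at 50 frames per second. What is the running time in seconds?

1036 seconds

Running time = 51800 / (50) = 1036 s.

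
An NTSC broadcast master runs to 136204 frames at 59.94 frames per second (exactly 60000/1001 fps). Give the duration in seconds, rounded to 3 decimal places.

Running time = 136204 × 1001/60000 = 34085051/15000 s ≈ 2272.337 s.

2272.337 seconds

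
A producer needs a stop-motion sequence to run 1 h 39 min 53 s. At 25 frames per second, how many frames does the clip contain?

1 h 39 min 53 s = 5993 s.
Frames = 5993 × 25 = 149825.

149825 frames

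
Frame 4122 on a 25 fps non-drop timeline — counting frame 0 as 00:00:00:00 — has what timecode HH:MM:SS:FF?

00:02:44:22

4122 ÷ 25 = 164 full seconds, remainder 22 frames.
164 s = 0 h 2 min 44 s.
Timecode: 00:02:44:22.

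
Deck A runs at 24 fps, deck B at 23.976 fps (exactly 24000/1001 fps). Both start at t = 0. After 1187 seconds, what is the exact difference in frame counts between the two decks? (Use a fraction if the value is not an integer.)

A emits 24 × 1187 = 28488 frames; B emits 24000/1001 × 1187 = 28488000/1001.
Difference = 28488/1001 frames (≈ 28.4595); B is behind A.

28488/1001 frames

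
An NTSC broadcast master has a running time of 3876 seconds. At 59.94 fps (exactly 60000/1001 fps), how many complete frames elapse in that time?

Frames = 3876 × 60000/1001 = 232560000/1001 ≈ 232327.6723.
Complete frames: 232327.

232327 frames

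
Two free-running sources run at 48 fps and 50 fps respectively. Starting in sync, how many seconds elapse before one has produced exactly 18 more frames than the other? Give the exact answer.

The gap grows by |50 − 48| = 2 frames per second.
Time for a 18-frame gap: 18 ÷ (2) = 9 s.

9 seconds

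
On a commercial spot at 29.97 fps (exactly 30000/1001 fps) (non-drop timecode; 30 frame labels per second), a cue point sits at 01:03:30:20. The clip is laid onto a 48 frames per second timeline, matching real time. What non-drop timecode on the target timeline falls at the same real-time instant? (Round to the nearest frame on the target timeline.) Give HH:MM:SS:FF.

01:03:34:23

Source frame index: (1×3600 + 3×60 + 30) × 30 + 20 = 114320.
Real time: 114320 / (30000/1001) = 1430429/375 s.
Target frame: (1430429/375) × (48) = 22886864/125 ≈ 183094.912 → 183095.
At 48 labels/s: frame 183095 → 01:03:34:23.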